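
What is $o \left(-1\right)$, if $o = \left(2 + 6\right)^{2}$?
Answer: $-64$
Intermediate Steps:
$o = 64$ ($o = 8^{2} = 64$)
$o \left(-1\right) = 64 \left(-1\right) = -64$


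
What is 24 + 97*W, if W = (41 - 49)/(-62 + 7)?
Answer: 2096/55 ≈ 38.109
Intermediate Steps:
W = 8/55 (W = -8/(-55) = -8*(-1/55) = 8/55 ≈ 0.14545)
24 + 97*W = 24 + 97*(8/55) = 24 + 776/55 = 2096/55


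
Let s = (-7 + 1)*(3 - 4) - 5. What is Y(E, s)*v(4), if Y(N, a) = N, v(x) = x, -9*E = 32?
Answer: -128/9 ≈ -14.222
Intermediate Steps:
E = -32/9 (E = -1/9*32 = -32/9 ≈ -3.5556)
s = 1 (s = -6*(-1) - 5 = 6 - 5 = 1)
Y(E, s)*v(4) = -32/9*4 = -128/9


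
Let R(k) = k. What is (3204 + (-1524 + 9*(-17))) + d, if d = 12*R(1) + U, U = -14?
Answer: 1525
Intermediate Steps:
d = -2 (d = 12*1 - 14 = 12 - 14 = -2)
(3204 + (-1524 + 9*(-17))) + d = (3204 + (-1524 + 9*(-17))) - 2 = (3204 + (-1524 - 153)) - 2 = (3204 - 1677) - 2 = 1527 - 2 = 1525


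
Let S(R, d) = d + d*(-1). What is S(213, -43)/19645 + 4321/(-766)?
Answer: -4321/766 ≈ -5.6410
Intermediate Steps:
S(R, d) = 0 (S(R, d) = d - d = 0)
S(213, -43)/19645 + 4321/(-766) = 0/19645 + 4321/(-766) = 0*(1/19645) + 4321*(-1/766) = 0 - 4321/766 = -4321/766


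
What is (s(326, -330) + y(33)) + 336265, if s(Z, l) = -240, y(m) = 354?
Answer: 336379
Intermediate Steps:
(s(326, -330) + y(33)) + 336265 = (-240 + 354) + 336265 = 114 + 336265 = 336379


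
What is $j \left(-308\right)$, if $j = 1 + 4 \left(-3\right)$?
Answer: $3388$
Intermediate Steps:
$j = -11$ ($j = 1 - 12 = -11$)
$j \left(-308\right) = \left(-11\right) \left(-308\right) = 3388$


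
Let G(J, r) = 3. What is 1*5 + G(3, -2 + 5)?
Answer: 8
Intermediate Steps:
1*5 + G(3, -2 + 5) = 1*5 + 3 = 5 + 3 = 8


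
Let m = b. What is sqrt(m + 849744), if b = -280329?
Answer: sqrt(569415) ≈ 754.60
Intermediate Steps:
m = -280329
sqrt(m + 849744) = sqrt(-280329 + 849744) = sqrt(569415)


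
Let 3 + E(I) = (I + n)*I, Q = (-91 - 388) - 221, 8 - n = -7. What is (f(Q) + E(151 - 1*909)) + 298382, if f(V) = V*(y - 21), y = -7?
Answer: 881173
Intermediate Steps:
n = 15 (n = 8 - 1*(-7) = 8 + 7 = 15)
Q = -700 (Q = -479 - 221 = -700)
f(V) = -28*V (f(V) = V*(-7 - 21) = V*(-28) = -28*V)
E(I) = -3 + I*(15 + I) (E(I) = -3 + (I + 15)*I = -3 + (15 + I)*I = -3 + I*(15 + I))
(f(Q) + E(151 - 1*909)) + 298382 = (-28*(-700) + (-3 + (151 - 1*909)² + 15*(151 - 1*909))) + 298382 = (19600 + (-3 + (151 - 909)² + 15*(151 - 909))) + 298382 = (19600 + (-3 + (-758)² + 15*(-758))) + 298382 = (19600 + (-3 + 574564 - 11370)) + 298382 = (19600 + 563191) + 298382 = 582791 + 298382 = 881173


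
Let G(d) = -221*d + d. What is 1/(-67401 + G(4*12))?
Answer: -1/77961 ≈ -1.2827e-5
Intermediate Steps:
G(d) = -220*d
1/(-67401 + G(4*12)) = 1/(-67401 - 880*12) = 1/(-67401 - 220*48) = 1/(-67401 - 10560) = 1/(-77961) = -1/77961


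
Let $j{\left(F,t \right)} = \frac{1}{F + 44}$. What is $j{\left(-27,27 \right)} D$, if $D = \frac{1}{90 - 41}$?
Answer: $\frac{1}{833} \approx 0.0012005$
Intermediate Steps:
$j{\left(F,t \right)} = \frac{1}{44 + F}$
$D = \frac{1}{49} \approx 0.020408$
$j{\left(-27,27 \right)} D = \frac{1}{44 - 27} \cdot \frac{1}{49} = \frac{1}{17} \cdot \frac{1}{49} = \frac{1}{833}$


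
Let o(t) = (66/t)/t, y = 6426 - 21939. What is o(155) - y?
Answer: 372699891/24025 ≈ 15513.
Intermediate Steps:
y = -15513
o(t) = 66/t²
o(155) - y = 66/155² - 1*(-15513) = 66*(1/24025) + 15513 = 66/24025 + 15513 = 372699891/24025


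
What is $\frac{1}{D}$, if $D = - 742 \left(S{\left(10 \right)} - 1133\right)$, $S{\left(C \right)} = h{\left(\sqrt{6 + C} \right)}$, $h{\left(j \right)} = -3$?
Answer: $\frac{1}{842912} \approx 1.1864 \cdot 10^{-6}$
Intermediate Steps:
$S{\left(C \right)} = -3$
$D = 842912$ ($D = - 742 \left(-3 - 1133\right) = \left(-742\right) \left(-1136\right) = 842912$)
$\frac{1}{D} = \frac{1}{842912}$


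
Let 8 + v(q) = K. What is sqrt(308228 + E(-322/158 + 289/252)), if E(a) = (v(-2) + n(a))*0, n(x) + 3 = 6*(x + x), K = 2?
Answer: 2*sqrt(77057) ≈ 555.18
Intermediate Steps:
v(q) = -6 (v(q) = -8 + 2 = -6)
n(x) = -3 + 12*x (n(x) = -3 + 6*(x + x) = -3 + 6*(2*x) = -3 + 12*x)
E(a) = 0 (E(a) = (-6 + (-3 + 12*a))*0 = (-9 + 12*a)*0 = 0)
sqrt(308228 + E(-322/158 + 289/252)) = sqrt(308228 + 0) = sqrt(308228) = 2*sqrt(77057)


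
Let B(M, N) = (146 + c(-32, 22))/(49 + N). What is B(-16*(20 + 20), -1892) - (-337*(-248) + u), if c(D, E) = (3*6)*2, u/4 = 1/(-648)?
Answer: -24952979657/298566 ≈ -83576.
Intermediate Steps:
u = -1/162 (u = 4/(-648) = 4*(-1/648) = -1/162 ≈ -0.0061728)
c(D, E) = 36 (c(D, E) = 18*2 = 36)
B(M, N) = 182/(49 + N) (B(M, N) = (146 + 36)/(49 + N) = 182/(49 + N))
B(-16*(20 + 20), -1892) - (-337*(-248) + u) = 182/(49 - 1892) - (-337*(-248) - 1/162) = 182/(-1843) - (83576 - 1/162) = 182*(-1/1843) - 1*13539311/162 = -182/1843 - 13539311/162 = -24952979657/298566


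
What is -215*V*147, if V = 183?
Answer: -5783715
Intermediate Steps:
-215*V*147 = -215*183*147 = -39345*147 = -5783715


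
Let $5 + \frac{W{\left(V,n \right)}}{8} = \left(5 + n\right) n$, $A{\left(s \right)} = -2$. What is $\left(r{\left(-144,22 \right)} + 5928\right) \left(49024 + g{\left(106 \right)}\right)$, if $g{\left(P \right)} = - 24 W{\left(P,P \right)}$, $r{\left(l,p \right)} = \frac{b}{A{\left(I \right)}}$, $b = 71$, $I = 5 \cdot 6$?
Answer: $-13017051040$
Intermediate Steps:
$I = 30$
$r{\left(l,p \right)} = - \frac{71}{2}$ ($r{\left(l,p \right)} = \frac{71}{-2} = 71 \left(- \frac{1}{2}\right) = - \frac{71}{2}$)
$W{\left(V,n \right)} = -40 + 8 n \left(5 + n\right)$ ($W{\left(V,n \right)} = -40 + 8 \left(5 + n\right) n = -40 + 8 n \left(5 + n\right)$)
$g{\left(P \right)} = 960 - 960 P - 192 P^{2}$ ($g{\left(P \right)} = - 24 \left(-40 + 8 P^{2} + 40 P\right) = 960 - 960 P - 192 P^{2}$)
$\left(r{\left(-144,22 \right)} + 5928\right) \left(49024 + g{\left(106 \right)}\right) = \left(- \frac{71}{2} + 5928\right) \left(49024 - \left(100800 + 2157312\right)\right) = \frac{11785 \left(49024 - 2258112\right)}{2} = \frac{11785}{2} \left(-2209088\right) = -13017051040$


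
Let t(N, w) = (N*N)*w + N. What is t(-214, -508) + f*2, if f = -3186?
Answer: -23270954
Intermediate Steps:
t(N, w) = N + w*N² (t(N, w) = N²*w + N = w*N² + N = N + w*N²)
t(-214, -508) + f*2 = -214*(1 - 214*(-508)) - 3186*2 = -214*(1 + 108712) - 6372 = -214*108713 - 6372 = -23264582 - 6372 = -23270954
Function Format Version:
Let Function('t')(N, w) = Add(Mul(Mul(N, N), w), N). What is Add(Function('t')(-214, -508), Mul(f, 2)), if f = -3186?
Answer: -23270954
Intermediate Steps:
Function('t')(N, w) = Add(N, Mul(w, Pow(N, 2))) (Function('t')(N, w) = Add(Mul(Pow(N, 2), w), N) = Add(Mul(w, Pow(N, 2)), N) = Add(N, Mul(w, Pow(N, 2))))
Add(Function('t')(-214, -508), Mul(f, 2)) = Add(Mul(-214, Add(1, Mul(-214, -508))), Mul(-3186, 2)) = Add(Mul(-214, Add(1, 108712)), -6372) = Add(Mul(-214, 108713), -6372) = Add(-23264582, -6372) = -23270954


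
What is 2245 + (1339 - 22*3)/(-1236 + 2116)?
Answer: 1976873/880 ≈ 2246.4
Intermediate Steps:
2245 + (1339 - 22*3)/(-1236 + 2116) = 2245 + (1339 - 66)/880 = 2245 + 1273*(1/880) = 2245 + 1273/880 = 1976873/880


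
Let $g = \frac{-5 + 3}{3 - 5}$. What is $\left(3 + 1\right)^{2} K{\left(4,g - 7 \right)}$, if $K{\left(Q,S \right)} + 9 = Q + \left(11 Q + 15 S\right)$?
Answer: $-816$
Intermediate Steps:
$g = 1$ ($g = - \frac{2}{-2} = \left(-2\right) \left(- \frac{1}{2}\right) = 1$)
$K{\left(Q,S \right)} = -9 + 12 Q + 15 S$ ($K{\left(Q,S \right)} = -9 + \left(Q + \left(11 Q + 15 S\right)\right) = -9 + \left(12 Q + 15 S\right) = -9 + 12 Q + 15 S$)
$\left(3 + 1\right)^{2} K{\left(4,g - 7 \right)} = \left(3 + 1\right)^{2} \left(-9 + 12 \cdot 4 + 15 \left(1 - 7\right)\right) = 4^{2} \left(-9 + 48 + 15 \left(1 - 7\right)\right) = 16 \left(-9 + 48 + 15 \left(-6\right)\right) = 16 \left(-9 + 48 - 90\right) = 16 \left(-51\right) = -816$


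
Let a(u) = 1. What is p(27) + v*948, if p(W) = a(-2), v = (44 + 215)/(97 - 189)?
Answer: -61360/23 ≈ -2667.8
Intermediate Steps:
v = -259/92 (v = 259/(-92) = 259*(-1/92) = -259/92 ≈ -2.8152)
p(W) = 1
p(27) + v*948 = 1 - 259/92*948 = 1 - 61383/23 = -61360/23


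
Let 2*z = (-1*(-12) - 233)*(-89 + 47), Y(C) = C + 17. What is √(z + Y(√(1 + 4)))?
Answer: √(4658 + √5) ≈ 68.266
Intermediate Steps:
Y(C) = 17 + C
z = 4641 (z = ((-1*(-12) - 233)*(-89 + 47))/2 = ((12 - 233)*(-42))/2 = (-221*(-42))/2 = (½)*9282 = 4641)
√(z + Y(√(1 + 4))) = √(4641 + (17 + √(1 + 4))) = √(4641 + (17 + √5)) = √(4658 + √5)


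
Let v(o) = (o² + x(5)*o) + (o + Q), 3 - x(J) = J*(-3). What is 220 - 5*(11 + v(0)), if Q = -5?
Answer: 190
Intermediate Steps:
x(J) = 3 + 3*J (x(J) = 3 - J*(-3) = 3 - (-3)*J = 3 + 3*J)
v(o) = -5 + o² + 19*o (v(o) = (o² + (3 + 3*5)*o) + (o - 5) = (o² + (3 + 15)*o) + (-5 + o) = (o² + 18*o) + (-5 + o) = -5 + o² + 19*o)
220 - 5*(11 + v(0)) = 220 - 5*(11 + (-5 + 0² + 19*0)) = 220 - 5*(11 + (-5 + 0 + 0)) = 220 - 5*(11 - 5) = 220 - 5*6 = 220 - 30 = 190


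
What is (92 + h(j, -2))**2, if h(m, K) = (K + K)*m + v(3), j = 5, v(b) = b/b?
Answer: 5329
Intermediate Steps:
v(b) = 1
h(m, K) = 1 + 2*K*m (h(m, K) = (K + K)*m + 1 = (2*K)*m + 1 = 2*K*m + 1 = 1 + 2*K*m)
(92 + h(j, -2))**2 = (92 + (1 + 2*(-2)*5))**2 = (92 + (1 - 20))**2 = (92 - 19)**2 = 73**2 = 5329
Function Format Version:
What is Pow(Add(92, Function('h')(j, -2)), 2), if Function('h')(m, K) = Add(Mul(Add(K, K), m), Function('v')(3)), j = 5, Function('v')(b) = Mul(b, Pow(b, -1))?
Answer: 5329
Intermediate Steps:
Function('v')(b) = 1
Function('h')(m, K) = Add(1, Mul(2, K, m)) (Function('h')(m, K) = Add(Mul(Add(K, K), m), 1) = Add(Mul(Mul(2, K), m), 1) = Add(Mul(2, K, m), 1) = Add(1, Mul(2, K, m)))
Pow(Add(92, Function('h')(j, -2)), 2) = Pow(Add(92, Add(1, Mul(2, -2, 5))), 2) = Pow(Add(92, Add(1, -20)), 2) = Pow(Add(92, -19), 2) = Pow(73, 2) = 5329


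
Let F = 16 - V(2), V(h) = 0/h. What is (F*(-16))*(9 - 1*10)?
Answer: 256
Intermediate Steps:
V(h) = 0
F = 16 (F = 16 - 1*0 = 16 + 0 = 16)
(F*(-16))*(9 - 1*10) = (16*(-16))*(9 - 1*10) = -256*(9 - 10) = -256*(-1) = 256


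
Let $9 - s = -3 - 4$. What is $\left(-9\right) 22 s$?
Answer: $-3168$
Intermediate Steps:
$s = 16$ ($s = 9 - \left(-3 - 4\right) = 9 - -7 = 9 + 7 = 16$)
$\left(-9\right) 22 s = \left(-9\right) 22 \cdot 16 = \left(-198\right) 16 = -3168$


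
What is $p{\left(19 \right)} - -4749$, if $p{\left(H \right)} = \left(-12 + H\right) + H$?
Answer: $4775$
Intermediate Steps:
$p{\left(H \right)} = -12 + 2 H$
$p{\left(19 \right)} - -4749 = \left(-12 + 2 \cdot 19\right) - -4749 = \left(-12 + 38\right) + 4749 = 26 + 4749 = 4775$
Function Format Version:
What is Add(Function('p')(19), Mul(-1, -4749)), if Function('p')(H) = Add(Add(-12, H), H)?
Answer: 4775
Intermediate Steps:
Function('p')(H) = Add(-12, Mul(2, H))
Add(Function('p')(19), Mul(-1, -4749)) = Add(Add(-12, Mul(2, 19)), Mul(-1, -4749)) = Add(Add(-12, 38), 4749) = Add(26, 4749) = 4775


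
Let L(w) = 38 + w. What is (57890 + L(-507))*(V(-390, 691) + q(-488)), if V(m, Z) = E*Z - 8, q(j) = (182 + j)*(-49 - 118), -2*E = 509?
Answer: -14328319551/2 ≈ -7.1642e+9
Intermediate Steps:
E = -509/2 (E = -½*509 = -509/2 ≈ -254.50)
q(j) = -30394 - 167*j (q(j) = (182 + j)*(-167) = -30394 - 167*j)
V(m, Z) = -8 - 509*Z/2 (V(m, Z) = -509*Z/2 - 8 = -8 - 509*Z/2)
(57890 + L(-507))*(V(-390, 691) + q(-488)) = (57890 + (38 - 507))*((-8 - 509/2*691) + (-30394 - 167*(-488))) = (57890 - 469)*((-8 - 351719/2) + (-30394 + 81496)) = 57421*(-351735/2 + 51102) = 57421*(-249531/2) = -14328319551/2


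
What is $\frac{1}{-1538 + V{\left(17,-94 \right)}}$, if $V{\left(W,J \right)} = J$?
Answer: $- \frac{1}{1632} \approx -0.00061275$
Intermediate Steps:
$\frac{1}{-1538 + V{\left(17,-94 \right)}} = \frac{1}{-1538 - 94} = \frac{1}{-1632} = - \frac{1}{1632}$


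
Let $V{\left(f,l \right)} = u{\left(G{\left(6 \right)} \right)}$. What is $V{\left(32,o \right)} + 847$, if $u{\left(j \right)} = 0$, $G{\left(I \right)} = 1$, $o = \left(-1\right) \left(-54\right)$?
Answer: $847$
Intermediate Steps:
$o = 54$
$V{\left(f,l \right)} = 0$
$V{\left(32,o \right)} + 847 = 0 + 847 = 847$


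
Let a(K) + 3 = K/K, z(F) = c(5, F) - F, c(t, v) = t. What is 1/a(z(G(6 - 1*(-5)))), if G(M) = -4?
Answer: -1/2 ≈ -0.50000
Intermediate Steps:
z(F) = 5 - F
a(K) = -2 (a(K) = -3 + K/K = -3 + 1 = -2)
1/a(z(G(6 - 1*(-5)))) = 1/(-2) = -1/2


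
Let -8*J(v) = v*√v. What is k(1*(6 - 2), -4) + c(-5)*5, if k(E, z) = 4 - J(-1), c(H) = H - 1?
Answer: -26 - I/8 ≈ -26.0 - 0.125*I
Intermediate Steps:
J(v) = -v^(3/2)/8 (J(v) = -v*√v/8 = -v^(3/2)/8)
c(H) = -1 + H
k(E, z) = 4 - I/8 (k(E, z) = 4 - (-1)*(-1)^(3/2)/8 = 4 - (-1)*(-I)/8 = 4 - I/8)
k(1*(6 - 2), -4) + c(-5)*5 = (4 - I/8) + (-1 - 5)*5 = (4 - I/8) - 6*5 = (4 - I/8) - 30 = -26 - I/8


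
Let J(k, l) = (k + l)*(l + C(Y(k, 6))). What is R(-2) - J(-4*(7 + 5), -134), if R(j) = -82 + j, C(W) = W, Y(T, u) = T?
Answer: -33208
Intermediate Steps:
J(k, l) = (k + l)² (J(k, l) = (k + l)*(l + k) = (k + l)*(k + l) = (k + l)²)
R(-2) - J(-4*(7 + 5), -134) = (-82 - 2) - ((-4*(7 + 5))² + (-134)² + 2*(-4*(7 + 5))*(-134)) = -84 - ((-4*12)² + 17956 + 2*(-4*12)*(-134)) = -84 - ((-48)² + 17956 + 2*(-48)*(-134)) = -84 - (2304 + 17956 + 12864) = -84 - 1*33124 = -84 - 33124 = -33208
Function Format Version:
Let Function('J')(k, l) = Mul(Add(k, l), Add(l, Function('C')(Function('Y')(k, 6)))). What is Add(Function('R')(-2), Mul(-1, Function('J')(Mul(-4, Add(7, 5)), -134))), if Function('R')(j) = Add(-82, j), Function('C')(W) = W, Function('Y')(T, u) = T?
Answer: -33208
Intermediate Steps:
Function('J')(k, l) = Pow(Add(k, l), 2) (Function('J')(k, l) = Mul(Add(k, l), Add(l, k)) = Mul(Add(k, l), Add(k, l)) = Pow(Add(k, l), 2))
Add(Function('R')(-2), Mul(-1, Function('J')(Mul(-4, Add(7, 5)), -134))) = Add(Add(-82, -2), Mul(-1, Add(Pow(Mul(-4, Add(7, 5)), 2), Pow(-134, 2), Mul(2, Mul(-4, Add(7, 5)), -134)))) = Add(-84, Mul(-1, Add(Pow(Mul(-4, 12), 2), 17956, Mul(2, Mul(-4, 12), -134)))) = Add(-84, Mul(-1, Add(Pow(-48, 2), 17956, Mul(2, -48, -134)))) = Add(-84, Mul(-1, Add(2304, 17956, 12864))) = Add(-84, Mul(-1, 33124)) = Add(-84, -33124) = -33208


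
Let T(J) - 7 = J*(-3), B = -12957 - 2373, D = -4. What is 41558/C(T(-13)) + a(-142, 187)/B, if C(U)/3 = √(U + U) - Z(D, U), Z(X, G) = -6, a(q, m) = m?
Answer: -1625228/1095 + 20779*√23/42 ≈ 888.45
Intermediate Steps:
B = -15330
T(J) = 7 - 3*J (T(J) = 7 + J*(-3) = 7 - 3*J)
C(U) = 18 + 3*√2*√U (C(U) = 3*(√(U + U) - 1*(-6)) = 3*(√(2*U) + 6) = 3*(√2*√U + 6) = 3*(6 + √2*√U) = 18 + 3*√2*√U)
41558/C(T(-13)) + a(-142, 187)/B = 41558/(18 + 3*√2*√(7 - 3*(-13))) + 187/(-15330) = 41558/(18 + 3*√2*√(7 + 39)) + 187*(-1/15330) = 41558/(18 + 3*√2*√46) - 187/15330 = 41558/(18 + 6*√23) - 187/15330 = -187/15330 + 41558/(18 + 6*√23)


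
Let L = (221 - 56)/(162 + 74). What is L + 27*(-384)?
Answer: -2446683/236 ≈ -10367.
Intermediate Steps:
L = 165/236 ≈ 0.69915
L + 27*(-384) = 165/236 + 27*(-384) = 165/236 - 10368 = -2446683/236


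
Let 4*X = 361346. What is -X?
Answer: -180673/2 ≈ -90337.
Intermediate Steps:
X = 180673/2 (X = (¼)*361346 = 180673/2 ≈ 90337.)
-X = -1*180673/2 = -180673/2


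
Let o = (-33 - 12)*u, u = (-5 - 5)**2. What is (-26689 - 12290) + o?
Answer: -43479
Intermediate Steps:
u = 100 (u = (-10)**2 = 100)
o = -4500 (o = (-33 - 12)*100 = -45*100 = -4500)
(-26689 - 12290) + o = (-26689 - 12290) - 4500 = -38979 - 4500 = -43479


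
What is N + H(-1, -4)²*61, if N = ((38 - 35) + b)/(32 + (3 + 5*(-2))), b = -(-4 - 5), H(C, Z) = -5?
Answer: 38137/25 ≈ 1525.5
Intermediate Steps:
b = 9 (b = -1*(-9) = 9)
N = 12/25 (N = ((38 - 35) + 9)/(32 + (3 + 5*(-2))) = (3 + 9)/(32 + (3 - 10)) = 12/(32 - 7) = 12/25 ≈ 0.48000)
N + H(-1, -4)²*61 = 12/25 + (-5)²*61 = 12/25 + 25*61 = 12/25 + 1525 = 38137/25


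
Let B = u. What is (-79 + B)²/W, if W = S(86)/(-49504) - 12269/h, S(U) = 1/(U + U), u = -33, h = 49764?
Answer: -102215491682304/2008976093 ≈ -50879.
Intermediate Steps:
B = -33
S(U) = 1/(2*U)
W = -2008976093/8148556416 (W = ((½)/86)/(-49504) - 12269/49764 = ((½)*(1/86))*(-1/49504) - 12269*1/49764 = (1/172)*(-1/49504) - 12269/49764 = -1/8514688 - 12269/49764 = -2008976093/8148556416 ≈ -0.24654)
(-79 + B)²/W = (-79 - 33)²/(-2008976093/8148556416) = (-112)²*(-8148556416/2008976093) = 12544*(-8148556416/2008976093) = -102215491682304/2008976093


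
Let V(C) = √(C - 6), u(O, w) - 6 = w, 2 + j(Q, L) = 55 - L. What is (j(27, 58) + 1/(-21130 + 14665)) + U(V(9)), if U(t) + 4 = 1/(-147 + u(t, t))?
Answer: -385844291/42837090 - √3/19878 ≈ -9.0073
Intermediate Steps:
j(Q, L) = 53 - L (j(Q, L) = -2 + (55 - L) = 53 - L)
u(O, w) = 6 + w
V(C) = √(-6 + C)
U(t) = -4 + 1/(-141 + t) (U(t) = -4 + 1/(-147 + (6 + t)) = -4 + 1/(-141 + t))
(j(27, 58) + 1/(-21130 + 14665)) + U(V(9)) = ((53 - 1*58) + 1/(-21130 + 14665)) + (565 - 4*√(-6 + 9))/(-141 + √(-6 + 9)) = ((53 - 58) + 1/(-6465)) + (565 - 4*√3)/(-141 + √3) = (-5 - 1/6465) + (565 - 4*√3)/(-141 + √3) = -32326/6465 + (565 - 4*√3)/(-141 + √3)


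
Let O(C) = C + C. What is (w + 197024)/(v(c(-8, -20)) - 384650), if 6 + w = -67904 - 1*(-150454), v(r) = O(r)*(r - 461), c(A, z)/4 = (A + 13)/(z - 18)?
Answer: -50462024/69341635 ≈ -0.72773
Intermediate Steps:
O(C) = 2*C
c(A, z) = 4*(13 + A)/(-18 + z) (c(A, z) = 4*((A + 13)/(z - 18)) = 4*((13 + A)/(-18 + z)) = 4*(13 + A)/(-18 + z))
v(r) = 2*r*(-461 + r) (v(r) = (2*r)*(r - 461) = (2*r)*(-461 + r) = 2*r*(-461 + r))
w = 82544 (w = -6 + (-67904 - 1*(-150454)) = -6 + (-67904 + 150454) = -6 + 82550 = 82544)
(w + 197024)/(v(c(-8, -20)) - 384650) = (82544 + 197024)/(2*(4*(13 - 8)/(-18 - 20))*(-461 + 4*(13 - 8)/(-18 - 20)) - 384650) = 279568/(2*(4*5/(-38))*(-461 + 4*5/(-38)) - 384650) = 279568/(2*(4*(-1/38)*5)*(-461 + 4*(-1/38)*5) - 384650) = 279568/(2*(-10/19)*(-461 - 10/19) - 384650) = 279568/(2*(-10/19)*(-8769/19) - 384650) = 279568/(175380/361 - 384650) = 279568/(-138683270/361) = 279568*(-361/138683270) = -50462024/69341635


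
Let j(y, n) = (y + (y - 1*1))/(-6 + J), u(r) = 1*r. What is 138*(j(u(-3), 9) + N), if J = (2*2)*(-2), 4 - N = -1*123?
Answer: 17595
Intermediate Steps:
N = 127 (N = 4 - (-1)*123 = 4 - 1*(-123) = 4 + 123 = 127)
u(r) = r
J = -8 (J = 4*(-2) = -8)
j(y, n) = 1/14 - y/7 (j(y, n) = (y + (y - 1*1))/(-6 - 8) = (y + (y - 1))/(-14) = (y + (-1 + y))*(-1/14) = (-1 + 2*y)*(-1/14) = 1/14 - y/7)
138*(j(u(-3), 9) + N) = 138*((1/14 - 1/7*(-3)) + 127) = 138*((1/14 + 3/7) + 127) = 138*(1/2 + 127) = 138*(255/2) = 17595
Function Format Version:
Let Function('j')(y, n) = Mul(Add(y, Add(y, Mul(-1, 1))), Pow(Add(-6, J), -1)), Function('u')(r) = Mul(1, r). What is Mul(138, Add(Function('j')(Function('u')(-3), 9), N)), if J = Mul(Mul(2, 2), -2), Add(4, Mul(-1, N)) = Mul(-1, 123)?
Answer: 17595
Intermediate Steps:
N = 127 (N = Add(4, Mul(-1, Mul(-1, 123))) = Add(4, Mul(-1, -123)) = Add(4, 123) = 127)
Function('u')(r) = r
J = -8 (J = Mul(4, -2) = -8)
Function('j')(y, n) = Add(Rational(1, 14), Mul(Rational(-1, 7), y)) (Function('j')(y, n) = Mul(Add(y, Add(y, Mul(-1, 1))), Pow(Add(-6, -8), -1)) = Mul(Add(y, Add(y, -1)), Pow(-14, -1)) = Mul(Add(y, Add(-1, y)), Rational(-1, 14)) = Mul(Add(-1, Mul(2, y)), Rational(-1, 14)) = Add(Rational(1, 14), Mul(Rational(-1, 7), y)))
Mul(138, Add(Function('j')(Function('u')(-3), 9), N)) = Mul(138, Add(Add(Rational(1, 14), Mul(Rational(-1, 7), -3)), 127)) = Mul(138, Add(Add(Rational(1, 14), Rational(3, 7)), 127)) = Mul(138, Add(Rational(1, 2), 127)) = Mul(138, Rational(255, 2)) = 17595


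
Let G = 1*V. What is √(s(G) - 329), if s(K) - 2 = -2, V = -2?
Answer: I*√329 ≈ 18.138*I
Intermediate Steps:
G = -2 (G = 1*(-2) = -2)
s(K) = 0 (s(K) = 2 - 2 = 0)
√(s(G) - 329) = √(0 - 329) = √(-329) = I*√329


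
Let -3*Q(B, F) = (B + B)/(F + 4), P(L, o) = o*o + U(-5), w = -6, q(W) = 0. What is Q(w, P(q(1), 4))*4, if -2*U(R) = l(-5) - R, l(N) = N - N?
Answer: 32/35 ≈ 0.91429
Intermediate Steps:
l(N) = 0
U(R) = R/2 (U(R) = -(0 - R)/2 = -(-1)*R/2 = R/2)
P(L, o) = -5/2 + o² (P(L, o) = o*o + (½)*(-5) = o² - 5/2 = -5/2 + o²)
Q(B, F) = -2*B/(3*(4 + F)) (Q(B, F) = -(B + B)/(3*(F + 4)) = -2*B/(3*(4 + F)))
Q(w, P(q(1), 4))*4 = -2*(-6)/(12 + 3*(-5/2 + 4²))*4 = -2*(-6)/(12 + 3*(-5/2 + 16))*4 = -2*(-6)/(12 + 3*(27/2))*4 = -2*(-6)/(12 + 81/2)*4 = -2*(-6)/105/2*4 = -2*(-6)*2/105*4 = (8/35)*4 = 32/35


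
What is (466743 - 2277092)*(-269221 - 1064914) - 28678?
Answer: 2415249934437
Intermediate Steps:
(466743 - 2277092)*(-269221 - 1064914) - 28678 = -1810349*(-1334135) - 28678 = 2415249963115 - 28678 = 2415249934437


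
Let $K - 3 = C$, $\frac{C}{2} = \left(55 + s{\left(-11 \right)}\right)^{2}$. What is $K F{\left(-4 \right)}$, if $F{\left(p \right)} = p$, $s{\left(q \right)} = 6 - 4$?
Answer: $-26004$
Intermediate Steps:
$s{\left(q \right)} = 2$ ($s{\left(q \right)} = 6 - 4 = 2$)
$C = 6498$ ($C = 2 \left(55 + 2\right)^{2} = 2 \cdot 57^{2} = 2 \cdot 3249 = 6498$)
$K = 6501$ ($K = 3 + 6498 = 6501$)
$K F{\left(-4 \right)} = 6501 \left(-4\right) = -26004$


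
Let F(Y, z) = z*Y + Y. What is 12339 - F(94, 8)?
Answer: 11493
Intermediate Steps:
F(Y, z) = Y + Y*z (F(Y, z) = Y*z + Y = Y + Y*z)
12339 - F(94, 8) = 12339 - 94*(1 + 8) = 12339 - 94*9 = 12339 - 1*846 = 12339 - 846 = 11493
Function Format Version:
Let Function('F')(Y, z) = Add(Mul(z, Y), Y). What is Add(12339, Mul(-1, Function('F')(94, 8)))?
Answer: 11493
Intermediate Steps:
Function('F')(Y, z) = Add(Y, Mul(Y, z)) (Function('F')(Y, z) = Add(Mul(Y, z), Y) = Add(Y, Mul(Y, z)))
Add(12339, Mul(-1, Function('F')(94, 8))) = Add(12339, Mul(-1, Mul(94, Add(1, 8)))) = Add(12339, Mul(-1, Mul(94, 9))) = Add(12339, Mul(-1, 846)) = Add(12339, -846) = 11493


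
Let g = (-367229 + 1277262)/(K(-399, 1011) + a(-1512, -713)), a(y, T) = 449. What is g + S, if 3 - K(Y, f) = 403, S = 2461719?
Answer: 121534264/49 ≈ 2.4803e+6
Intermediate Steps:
K(Y, f) = -400 (K(Y, f) = 3 - 1*403 = 3 - 403 = -400)
g = 910033/49 (g = (-367229 + 1277262)/(-400 + 449) = 910033/49 ≈ 18572.)
g + S = 910033/49 + 2461719 = 121534264/49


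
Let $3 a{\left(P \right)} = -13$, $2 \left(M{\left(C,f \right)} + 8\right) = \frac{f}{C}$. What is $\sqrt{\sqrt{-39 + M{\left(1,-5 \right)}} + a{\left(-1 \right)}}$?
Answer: $\frac{\sqrt{-156 + 54 i \sqrt{22}}}{6} \approx 1.4017 + 2.5096 i$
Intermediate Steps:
$M{\left(C,f \right)} = -8 + \frac{f}{2 C}$ ($M{\left(C,f \right)} = -8 + \frac{f \frac{1}{C}}{2} = -8 + \frac{f}{2 C}$)
$a{\left(P \right)} = - \frac{13}{3}$ ($a{\left(P \right)} = \frac{1}{3} \left(-13\right) = - \frac{13}{3}$)
$\sqrt{\sqrt{-39 + M{\left(1,-5 \right)}} + a{\left(-1 \right)}} = \sqrt{\sqrt{-39 - \left(8 + \frac{5}{2 \cdot 1}\right)} - \frac{13}{3}} = \sqrt{\sqrt{-39 - \left(8 + \frac{5}{2} \cdot 1\right)} - \frac{13}{3}} = \sqrt{\sqrt{-39 - \frac{21}{2}} - \frac{13}{3}} = \sqrt{\sqrt{- \frac{99}{2}} - \frac{13}{3}} = \sqrt{\frac{3 i \sqrt{22}}{2} - \frac{13}{3}} = \sqrt{- \frac{13}{3} + \frac{3 i \sqrt{22}}{2}}$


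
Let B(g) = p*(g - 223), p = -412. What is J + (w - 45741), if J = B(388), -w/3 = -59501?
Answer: 64782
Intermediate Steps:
w = 178503 (w = -3*(-59501) = 178503)
B(g) = 91876 - 412*g (B(g) = -412*(g - 223) = -412*(-223 + g) = 91876 - 412*g)
J = -67980 (J = 91876 - 412*388 = 91876 - 159856 = -67980)
J + (w - 45741) = -67980 + (178503 - 45741) = -67980 + 132762 = 64782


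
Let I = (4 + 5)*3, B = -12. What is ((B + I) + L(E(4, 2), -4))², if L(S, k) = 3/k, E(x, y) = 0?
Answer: 3249/16 ≈ 203.06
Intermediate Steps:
I = 27 (I = 9*3 = 27)
((B + I) + L(E(4, 2), -4))² = ((-12 + 27) + 3/(-4))² = (15 + 3*(-¼))² = (15 - ¾)² = (57/4)² = 3249/16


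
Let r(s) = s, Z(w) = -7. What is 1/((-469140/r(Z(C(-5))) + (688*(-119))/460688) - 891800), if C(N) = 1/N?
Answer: -28793/23747895657 ≈ -1.2124e-6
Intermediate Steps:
1/((-469140/r(Z(C(-5))) + (688*(-119))/460688) - 891800) = 1/((-469140/(-7) + (688*(-119))/460688) - 891800) = 1/((-469140*(-⅐) - 81872*1/460688) - 891800) = 1/((67020 - 5117/28793) - 891800) = 1/(1929701743/28793 - 891800) = 1/(-23747895657/28793) = -28793/23747895657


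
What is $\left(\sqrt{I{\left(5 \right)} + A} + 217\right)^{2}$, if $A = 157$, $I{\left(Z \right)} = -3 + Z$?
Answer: $\left(217 + \sqrt{159}\right)^{2} \approx 52721.0$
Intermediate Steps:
$\left(\sqrt{I{\left(5 \right)} + A} + 217\right)^{2} = \left(\sqrt{\left(-3 + 5\right) + 157} + 217\right)^{2} = \left(\sqrt{2 + 157} + 217\right)^{2} = \left(\sqrt{159} + 217\right)^{2} = \left(217 + \sqrt{159}\right)^{2}$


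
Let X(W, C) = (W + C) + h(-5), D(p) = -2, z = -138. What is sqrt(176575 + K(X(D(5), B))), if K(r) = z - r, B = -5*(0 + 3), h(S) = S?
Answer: sqrt(176459) ≈ 420.07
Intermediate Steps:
B = -15 (B = -5*3 = -15)
X(W, C) = -5 + C + W (X(W, C) = (W + C) - 5 = (C + W) - 5 = -5 + C + W)
K(r) = -138 - r
sqrt(176575 + K(X(D(5), B))) = sqrt(176575 + (-138 - (-5 - 15 - 2))) = sqrt(176575 + (-138 - 1*(-22))) = sqrt(176575 + (-138 + 22)) = sqrt(176575 - 116) = sqrt(176459)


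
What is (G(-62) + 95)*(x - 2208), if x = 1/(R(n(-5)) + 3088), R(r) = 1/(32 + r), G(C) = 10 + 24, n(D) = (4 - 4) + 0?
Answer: -9382079872/32939 ≈ -2.8483e+5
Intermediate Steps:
n(D) = 0 (n(D) = 0 + 0 = 0)
G(C) = 34
x = 32/98817 (x = 1/(1/(32 + 0) + 3088) = 1/(1/32 + 3088) = 1/(98817/32) = 32/98817 ≈ 0.00032383)
(G(-62) + 95)*(x - 2208) = (34 + 95)*(32/98817 - 2208) = 129*(-218187904/98817) = -9382079872/32939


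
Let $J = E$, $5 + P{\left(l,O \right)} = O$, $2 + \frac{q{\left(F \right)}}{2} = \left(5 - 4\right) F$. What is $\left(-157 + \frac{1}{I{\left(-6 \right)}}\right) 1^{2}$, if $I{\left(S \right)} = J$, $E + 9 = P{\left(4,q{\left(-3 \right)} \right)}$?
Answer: $- \frac{3769}{24} \approx -157.04$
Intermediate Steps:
$q{\left(F \right)} = -4 + 2 F$ ($q{\left(F \right)} = -4 + 2 \left(5 - 4\right) F = -4 + 2 \cdot 1 F = -4 + 2 F$)
$P{\left(l,O \right)} = -5 + O$
$E = -24$ ($E = -9 + \left(-5 + \left(-4 + 2 \left(-3\right)\right)\right) = -9 - 15 = -24$)
$J = -24$
$I{\left(S \right)} = -24$
$\left(-157 + \frac{1}{I{\left(-6 \right)}}\right) 1^{2} = \left(-157 + \frac{1}{-24}\right) 1^{2} = \left(-157 - \frac{1}{24}\right) 1 = \left(- \frac{3769}{24}\right) 1 = - \frac{3769}{24}$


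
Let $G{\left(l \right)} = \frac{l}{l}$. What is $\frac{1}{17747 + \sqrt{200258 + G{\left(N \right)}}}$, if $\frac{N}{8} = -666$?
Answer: $\frac{17747}{314755750} - \frac{3 \sqrt{22251}}{314755750} \approx 5.4962 \cdot 10^{-5}$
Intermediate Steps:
$N = -5328$ ($N = 8 \left(-666\right) = -5328$)
$G{\left(l \right)} = 1$
$\frac{1}{17747 + \sqrt{200258 + G{\left(N \right)}}} = \frac{1}{17747 + \sqrt{200258 + 1}} = \frac{1}{17747 + \sqrt{200259}} = \frac{1}{17747 + 3 \sqrt{22251}}$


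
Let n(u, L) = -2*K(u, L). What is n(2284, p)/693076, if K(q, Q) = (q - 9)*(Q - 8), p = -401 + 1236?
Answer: -1881425/346538 ≈ -5.4292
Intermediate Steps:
p = 835
K(q, Q) = (-9 + q)*(-8 + Q)
n(u, L) = -144 + 16*u + 18*L - 2*L*u (n(u, L) = -2*(72 - 9*L - 8*u + L*u) = -144 + 16*u + 18*L - 2*L*u)
n(2284, p)/693076 = (-144 + 16*2284 + 18*835 - 2*835*2284)/693076 = (-144 + 36544 + 15030 - 3814280)*(1/693076) = -3762850*1/693076 = -1881425/346538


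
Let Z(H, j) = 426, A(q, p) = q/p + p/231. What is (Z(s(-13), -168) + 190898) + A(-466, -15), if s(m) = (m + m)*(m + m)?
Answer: 221015027/1155 ≈ 1.9136e+5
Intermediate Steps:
s(m) = 4*m**2 (s(m) = (2*m)*(2*m) = 4*m**2)
A(q, p) = p/231 + q/p (A(q, p) = q/p + p*(1/231) = q/p + p/231 = p/231 + q/p)
(Z(s(-13), -168) + 190898) + A(-466, -15) = (426 + 190898) + ((1/231)*(-15) - 466/(-15)) = 191324 + (-5/77 - 466*(-1/15)) = 191324 + (-5/77 + 466/15) = 191324 + 35807/1155 = 221015027/1155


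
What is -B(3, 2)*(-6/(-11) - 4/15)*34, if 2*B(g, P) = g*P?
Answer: -1564/55 ≈ -28.436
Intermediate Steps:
B(g, P) = P*g/2 (B(g, P) = (g*P)/2 = (P*g)/2 = P*g/2)
-B(3, 2)*(-6/(-11) - 4/15)*34 = -((1/2)*2*3)*(-6/(-11) - 4/15)*34 = -3*(-6*(-1/11) - 4*1/15)*34 = -3*(6/11 - 4/15)*34 = -3*(46/165)*34 = -46*34/55 = -1*1564/55 = -1564/55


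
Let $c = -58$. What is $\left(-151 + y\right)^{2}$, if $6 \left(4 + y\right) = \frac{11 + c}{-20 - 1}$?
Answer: $\frac{379587289}{15876} \approx 23910.0$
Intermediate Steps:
$y = - \frac{457}{126}$ ($y = -4 + \frac{\left(11 - 58\right) \frac{1}{-20 - 1}}{6} = -4 + \frac{\left(-47\right) \frac{1}{-21}}{6} = -4 + \frac{\left(-47\right) \left(- \frac{1}{21}\right)}{6} = -4 + \frac{1}{6} \cdot \frac{47}{21} = -4 + \frac{47}{126} = - \frac{457}{126} \approx -3.627$)
$\left(-151 + y\right)^{2} = \left(-151 - \frac{457}{126}\right)^{2} = \left(- \frac{19483}{126}\right)^{2} = \frac{379587289}{15876}$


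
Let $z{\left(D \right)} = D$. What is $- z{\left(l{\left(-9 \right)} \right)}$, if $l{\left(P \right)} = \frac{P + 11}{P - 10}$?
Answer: $\frac{2}{19} \approx 0.10526$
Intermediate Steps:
$l{\left(P \right)} = \frac{11 + P}{-10 + P}$
$- z{\left(l{\left(-9 \right)} \right)} = - \frac{11 - 9}{-10 - 9} = - \frac{2}{-19} = - \frac{\left(-1\right) 2}{19} = \left(-1\right) \left(- \frac{2}{19}\right) = \frac{2}{19}$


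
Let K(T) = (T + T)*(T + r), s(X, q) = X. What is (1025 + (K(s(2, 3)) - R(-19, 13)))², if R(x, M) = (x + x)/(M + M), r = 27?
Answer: 220581904/169 ≈ 1.3052e+6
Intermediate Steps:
R(x, M) = x/M (R(x, M) = (2*x)/((2*M)) = (2*x)*(1/(2*M)) = x/M)
K(T) = 2*T*(27 + T) (K(T) = (T + T)*(T + 27) = (2*T)*(27 + T) = 2*T*(27 + T))
(1025 + (K(s(2, 3)) - R(-19, 13)))² = (1025 + (2*2*(27 + 2) - (-19)/13))² = (1025 + (2*2*29 - (-19)/13))² = (1025 + (116 - 1*(-19/13)))² = (1025 + (116 + 19/13))² = (1025 + 1527/13)² = (14852/13)² = 220581904/169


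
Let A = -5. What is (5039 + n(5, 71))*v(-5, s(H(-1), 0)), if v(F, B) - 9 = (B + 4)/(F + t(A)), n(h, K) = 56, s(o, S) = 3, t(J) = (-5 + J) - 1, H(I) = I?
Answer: 698015/16 ≈ 43626.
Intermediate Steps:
t(J) = -6 + J
v(F, B) = 9 + (4 + B)/(-11 + F) (v(F, B) = 9 + (B + 4)/(F + (-6 - 5)) = 9 + (4 + B)/(F - 11) = 9 + (4 + B)/(-11 + F))
(5039 + n(5, 71))*v(-5, s(H(-1), 0)) = (5039 + 56)*((-95 + 3 + 9*(-5))/(-11 - 5)) = 5095*((-95 + 3 - 45)/(-16)) = 5095*(-1/16*(-137)) = 5095*(137/16) = 698015/16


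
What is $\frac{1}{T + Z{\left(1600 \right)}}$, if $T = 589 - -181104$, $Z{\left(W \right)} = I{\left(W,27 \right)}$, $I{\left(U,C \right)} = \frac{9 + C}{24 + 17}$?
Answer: $\frac{41}{7449449} \approx 5.5038 \cdot 10^{-6}$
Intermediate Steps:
$I{\left(U,C \right)} = \frac{9}{41} + \frac{C}{41}$ ($I{\left(U,C \right)} = \frac{9 + C}{41} = \left(9 + C\right) \frac{1}{41} = \frac{9}{41} + \frac{C}{41}$)
$Z{\left(W \right)} = \frac{36}{41}$ ($Z{\left(W \right)} = \frac{9}{41} + \frac{1}{41} \cdot 27 = \frac{9}{41} + \frac{27}{41} = \frac{36}{41}$)
$T = 181693$ ($T = 589 + 181104 = 181693$)
$\frac{1}{T + Z{\left(1600 \right)}} = \frac{1}{181693 + \frac{36}{41}} = \frac{1}{\frac{7449449}{41}} = \frac{41}{7449449}$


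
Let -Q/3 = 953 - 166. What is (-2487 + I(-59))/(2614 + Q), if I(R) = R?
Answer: -2546/253 ≈ -10.063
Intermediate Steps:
Q = -2361 (Q = -3*(953 - 166) = -3*787 = -2361)
(-2487 + I(-59))/(2614 + Q) = (-2487 - 59)/(2614 - 2361) = -2546/253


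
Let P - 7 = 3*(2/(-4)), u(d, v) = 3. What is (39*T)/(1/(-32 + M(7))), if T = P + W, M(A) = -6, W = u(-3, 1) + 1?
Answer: -14079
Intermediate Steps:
W = 4 (W = 3 + 1 = 4)
P = 11/2 (P = 7 + 3*(2/(-4)) = 7 + 3*(2*(-1/4)) = 7 + 3*(-1/2) = 7 - 3/2 = 11/2 ≈ 5.5000)
T = 19/2 (T = 11/2 + 4 = 19/2 ≈ 9.5000)
(39*T)/(1/(-32 + M(7))) = (39*(19/2))/(1/(-32 - 6)) = 741/(2*(1/(-38))) = 741/(2*(-1/38)) = (741/2)*(-38) = -14079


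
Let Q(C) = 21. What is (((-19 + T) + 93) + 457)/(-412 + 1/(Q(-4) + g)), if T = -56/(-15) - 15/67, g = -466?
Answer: -47809198/36851541 ≈ -1.2973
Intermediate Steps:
T = 3527/1005 (T = -56*(-1/15) - 15*1/67 = 56/15 - 15/67 = 3527/1005 ≈ 3.5095)
(((-19 + T) + 93) + 457)/(-412 + 1/(Q(-4) + g)) = (((-19 + 3527/1005) + 93) + 457)/(-412 + 1/(21 - 466)) = ((-15568/1005 + 93) + 457)/(-412 + 1/(-445)) = (77897/1005 + 457)/(-412 - 1/445) = 537182/(1005*(-183341/445)) = (537182/1005)*(-445/183341) = -47809198/36851541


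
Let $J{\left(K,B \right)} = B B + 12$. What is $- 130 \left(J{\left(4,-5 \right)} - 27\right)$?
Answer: $-1300$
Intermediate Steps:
$J{\left(K,B \right)} = 12 + B^{2}$ ($J{\left(K,B \right)} = B^{2} + 12 = 12 + B^{2}$)
$- 130 \left(J{\left(4,-5 \right)} - 27\right) = - 130 \left(\left(12 + \left(-5\right)^{2}\right) - 27\right) = - 130 \left(\left(12 + 25\right) - 27\right) = - 130 \left(37 - 27\right) = \left(-130\right) 10 = -1300$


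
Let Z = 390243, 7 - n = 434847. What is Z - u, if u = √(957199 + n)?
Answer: 390243 - √522359 ≈ 3.8952e+5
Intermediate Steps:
n = -434840 (n = 7 - 1*434847 = 7 - 434847 = -434840)
u = √522359 (u = √(957199 - 434840) = √522359 ≈ 722.74)
Z - u = 390243 - √522359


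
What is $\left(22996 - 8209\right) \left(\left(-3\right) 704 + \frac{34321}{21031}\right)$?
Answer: $- \frac{656293653837}{21031} \approx -3.1206 \cdot 10^{7}$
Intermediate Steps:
$\left(22996 - 8209\right) \left(\left(-3\right) 704 + \frac{34321}{21031}\right) = 14787 \left(-2112 + 34321 \cdot \frac{1}{21031}\right) = 14787 \left(-2112 + \frac{34321}{21031}\right) = 14787 \left(- \frac{44383151}{21031}\right) = - \frac{656293653837}{21031}$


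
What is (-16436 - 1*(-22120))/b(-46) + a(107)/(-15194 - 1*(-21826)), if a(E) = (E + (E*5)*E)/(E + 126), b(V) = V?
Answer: -548787307/4442611 ≈ -123.53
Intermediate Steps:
a(E) = (E + 5*E²)/(126 + E) (a(E) = (E + (5*E)*E)/(126 + E) = (E + 5*E²)/(126 + E))
(-16436 - 1*(-22120))/b(-46) + a(107)/(-15194 - 1*(-21826)) = (-16436 - 1*(-22120))/(-46) + (107*(1 + 5*107)/(126 + 107))/(-15194 - 1*(-21826)) = (-16436 + 22120)*(-1/46) + (107*(1 + 535)/233)/(-15194 + 21826) = 5684*(-1/46) + (107*(1/233)*536)/6632 = -2842/23 + (57352/233)*(1/6632) = -2842/23 + 7169/193157 = -548787307/4442611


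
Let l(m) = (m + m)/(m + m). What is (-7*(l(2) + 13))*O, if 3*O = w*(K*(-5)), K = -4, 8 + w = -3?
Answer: 21560/3 ≈ 7186.7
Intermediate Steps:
w = -11 (w = -8 - 3 = -11)
l(m) = 1 (l(m) = (2*m)/((2*m)) = (2*m)*(1/(2*m)) = 1)
O = -220/3 (O = (-(-44)*(-5))/3 = (-11*20)/3 = (1/3)*(-220) = -220/3 ≈ -73.333)
(-7*(l(2) + 13))*O = -7*(1 + 13)*(-220/3) = -7*14*(-220/3) = -98*(-220/3) = 21560/3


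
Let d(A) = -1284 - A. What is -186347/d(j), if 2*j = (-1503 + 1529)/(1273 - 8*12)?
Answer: 219330419/1511281 ≈ 145.13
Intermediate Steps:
j = 13/1177 (j = ((-1503 + 1529)/(1273 - 8*12))/2 = (26/(1273 - 96))/2 = (26/1177)/2 = (26*(1/1177))/2 = (1/2)*(26/1177) = 13/1177 ≈ 0.011045)
-186347/d(j) = -186347/(-1284 - 1*13/1177) = -186347/(-1284 - 13/1177) = -186347/(-1511281/1177) = -186347*(-1177/1511281) = 219330419/1511281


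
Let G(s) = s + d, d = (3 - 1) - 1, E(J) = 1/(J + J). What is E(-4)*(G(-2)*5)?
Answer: 5/8 ≈ 0.62500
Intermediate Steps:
E(J) = 1/(2*J)
d = 1 (d = 2 - 1 = 1)
G(s) = 1 + s (G(s) = s + 1 = 1 + s)
E(-4)*(G(-2)*5) = ((½)/(-4))*((1 - 2)*5) = ((½)*(-¼))*(-1*5) = -⅛*(-5) = 5/8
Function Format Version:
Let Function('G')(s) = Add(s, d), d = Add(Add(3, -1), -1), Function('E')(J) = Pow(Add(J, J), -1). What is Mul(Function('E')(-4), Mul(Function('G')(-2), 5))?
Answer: Rational(5, 8) ≈ 0.62500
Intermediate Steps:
Function('E')(J) = Mul(Rational(1, 2), Pow(J, -1)) (Function('E')(J) = Pow(Mul(2, J), -1) = Mul(Rational(1, 2), Pow(J, -1)))
d = 1 (d = Add(2, -1) = 1)
Function('G')(s) = Add(1, s) (Function('G')(s) = Add(s, 1) = Add(1, s))
Mul(Function('E')(-4), Mul(Function('G')(-2), 5)) = Mul(Mul(Rational(1, 2), Pow(-4, -1)), Mul(Add(1, -2), 5)) = Mul(Mul(Rational(1, 2), Rational(-1, 4)), Mul(-1, 5)) = Mul(Rational(-1, 8), -5) = Rational(5, 8)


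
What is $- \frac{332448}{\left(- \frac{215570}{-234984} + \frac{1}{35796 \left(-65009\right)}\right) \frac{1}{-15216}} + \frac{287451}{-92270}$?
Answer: $\frac{24617051446407724934667173}{4464387038542190} \approx 5.5141 \cdot 10^{9}$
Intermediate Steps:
$- \frac{332448}{\left(- \frac{215570}{-234984} + \frac{1}{35796 \left(-65009\right)}\right) \frac{1}{-15216}} + \frac{287451}{-92270} = - \frac{332448}{\left(\left(-215570\right) \left(- \frac{1}{234984}\right) + \frac{1}{35796} \left(- \frac{1}{65009}\right)\right) \left(- \frac{1}{15216}\right)} + 287451 \left(- \frac{1}{92270}\right) = - \frac{332448}{\left(\frac{107785}{117492} - \frac{1}{2327062164}\right) \left(- \frac{1}{15216}\right)} - \frac{287451}{92270} = - \frac{332448}{\frac{1741822189092}{1898688803977} \left(- \frac{1}{15216}\right)} - \frac{287451}{92270} = - \frac{332448}{- \frac{145151849091}{2407537403442836}} - \frac{287451}{92270} = \left(-332448\right) \left(- \frac{2407537403442836}{145151849091}\right) - \frac{287451}{92270} = \frac{266793664899921314176}{48383949697} - \frac{287451}{92270} = \frac{24617051446407724934667173}{4464387038542190}$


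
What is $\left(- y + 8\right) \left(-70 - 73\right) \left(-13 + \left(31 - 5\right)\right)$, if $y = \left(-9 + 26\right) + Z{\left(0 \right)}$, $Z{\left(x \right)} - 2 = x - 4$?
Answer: $13013$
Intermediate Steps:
$Z{\left(x \right)} = -2 + x$ ($Z{\left(x \right)} = 2 + \left(x - 4\right) = 2 + \left(-4 + x\right) = -2 + x$)
$y = 15$ ($y = \left(-9 + 26\right) + \left(-2 + 0\right) = 17 - 2 = 15$)
$\left(- y + 8\right) \left(-70 - 73\right) \left(-13 + \left(31 - 5\right)\right) = \left(\left(-1\right) 15 + 8\right) \left(-70 - 73\right) \left(-13 + \left(31 - 5\right)\right) = \left(-15 + 8\right) \left(- 143 \left(-13 + \left(31 - 5\right)\right)\right) = - 7 \left(- 143 \left(-13 + 26\right)\right) = - 7 \left(\left(-143\right) 13\right) = \left(-7\right) \left(-1859\right) = 13013$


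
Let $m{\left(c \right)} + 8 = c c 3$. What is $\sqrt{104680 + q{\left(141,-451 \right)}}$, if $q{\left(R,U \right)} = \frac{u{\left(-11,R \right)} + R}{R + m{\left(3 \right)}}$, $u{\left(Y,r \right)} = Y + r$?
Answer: $\frac{\sqrt{167490710}}{40} \approx 323.55$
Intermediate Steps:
$m{\left(c \right)} = -8 + 3 c^{2}$ ($m{\left(c \right)} = -8 + c c 3 = -8 + c^{2} \cdot 3 = -8 + 3 c^{2}$)
$q{\left(R,U \right)} = \frac{-11 + 2 R}{19 + R}$ ($q{\left(R,U \right)} = \frac{\left(-11 + R\right) + R}{R - \left(8 - 3 \cdot 3^{2}\right)} = \frac{-11 + 2 R}{R + \left(-8 + 3 \cdot 9\right)} = \frac{-11 + 2 R}{R + \left(-8 + 27\right)} = \frac{-11 + 2 R}{R + 19} = \frac{-11 + 2 R}{19 + R}$)
$\sqrt{104680 + q{\left(141,-451 \right)}} = \sqrt{104680 + \frac{-11 + 2 \cdot 141}{19 + 141}} = \sqrt{104680 + \frac{-11 + 282}{160}} = \sqrt{104680 + \frac{1}{160} \cdot 271} = \sqrt{104680 + \frac{271}{160}} = \sqrt{\frac{16749071}{160}} = \frac{\sqrt{167490710}}{40}$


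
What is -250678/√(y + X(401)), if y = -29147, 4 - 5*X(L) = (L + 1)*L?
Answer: 250678*I*√1534665/306933 ≈ 1011.8*I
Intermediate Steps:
X(L) = ⅘ - L*(1 + L)/5 (X(L) = ⅘ - (L + 1)*L/5 = ⅘ - (1 + L)*L/5 = ⅘ - L*(1 + L)/5)
-250678/√(y + X(401)) = -250678/√(-29147 + (⅘ - ⅕*401 - ⅕*401²)) = -250678/√(-29147 + (⅘ - 401/5 - ⅕*160801)) = -250678/√(-29147 + (⅘ - 401/5 - 160801/5)) = -250678/√(-29147 - 161198/5) = -250678*(-I*√1534665/306933) = -(-250678)*I*√1534665/306933 = 250678*I*√1534665/306933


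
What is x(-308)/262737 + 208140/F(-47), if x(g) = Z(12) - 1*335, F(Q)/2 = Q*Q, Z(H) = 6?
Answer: 27342312829/580386033 ≈ 47.111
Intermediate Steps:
F(Q) = 2*Q² (F(Q) = 2*(Q*Q) = 2*Q²)
x(g) = -329 (x(g) = 6 - 1*335 = 6 - 335 = -329)
x(-308)/262737 + 208140/F(-47) = -329/262737 + 208140/((2*(-47)²)) = -329*1/262737 + 208140/((2*2209)) = -329/262737 + 208140/4418 = -329/262737 + 208140*(1/4418) = -329/262737 + 104070/2209 = 27342312829/580386033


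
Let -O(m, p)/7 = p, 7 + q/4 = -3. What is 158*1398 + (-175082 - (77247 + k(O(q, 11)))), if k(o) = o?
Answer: -31368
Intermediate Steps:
q = -40 (q = -28 + 4*(-3) = -28 - 12 = -40)
O(m, p) = -7*p
158*1398 + (-175082 - (77247 + k(O(q, 11)))) = 158*1398 + (-175082 - (77247 - 7*11)) = 220884 + (-175082 - (77247 - 77)) = 220884 + (-175082 - 1*77170) = 220884 + (-175082 - 77170) = 220884 - 252252 = -31368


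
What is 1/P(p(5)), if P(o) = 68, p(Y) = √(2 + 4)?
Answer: 1/68 ≈ 0.014706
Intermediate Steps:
p(Y) = √6
1/P(p(5)) = 1/68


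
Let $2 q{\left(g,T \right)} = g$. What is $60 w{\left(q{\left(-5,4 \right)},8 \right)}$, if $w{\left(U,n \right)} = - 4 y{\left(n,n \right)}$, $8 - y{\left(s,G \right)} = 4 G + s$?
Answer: $7680$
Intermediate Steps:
$y{\left(s,G \right)} = 8 - s - 4 G$ ($y{\left(s,G \right)} = 8 - \left(4 G + s\right) = 8 - \left(s + 4 G\right) = 8 - s - 4 G$)
$q{\left(g,T \right)} = \frac{g}{2}$
$w{\left(U,n \right)} = -32 + 20 n$ ($w{\left(U,n \right)} = - 4 \left(8 - n - 4 n\right) = - 4 \left(8 - 5 n\right) = -32 + 20 n$)
$60 w{\left(q{\left(-5,4 \right)},8 \right)} = 60 \left(-32 + 20 \cdot 8\right) = 60 \left(-32 + 160\right) = 60 \cdot 128 = 7680$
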